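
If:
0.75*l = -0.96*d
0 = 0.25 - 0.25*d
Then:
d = 1.00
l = -1.28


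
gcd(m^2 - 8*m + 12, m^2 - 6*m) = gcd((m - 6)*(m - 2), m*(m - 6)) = m - 6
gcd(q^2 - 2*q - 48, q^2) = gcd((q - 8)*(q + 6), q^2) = 1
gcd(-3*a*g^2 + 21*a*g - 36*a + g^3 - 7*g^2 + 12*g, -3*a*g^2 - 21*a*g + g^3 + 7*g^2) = 3*a - g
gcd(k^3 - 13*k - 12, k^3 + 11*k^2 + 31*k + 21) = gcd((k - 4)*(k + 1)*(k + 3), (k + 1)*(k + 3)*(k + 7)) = k^2 + 4*k + 3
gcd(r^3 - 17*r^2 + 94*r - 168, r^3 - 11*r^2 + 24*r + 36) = r - 6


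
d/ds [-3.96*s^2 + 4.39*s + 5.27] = 4.39 - 7.92*s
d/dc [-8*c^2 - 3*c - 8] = -16*c - 3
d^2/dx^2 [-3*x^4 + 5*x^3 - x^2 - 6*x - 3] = -36*x^2 + 30*x - 2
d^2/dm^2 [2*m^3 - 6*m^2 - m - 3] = 12*m - 12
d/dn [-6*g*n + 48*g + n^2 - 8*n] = -6*g + 2*n - 8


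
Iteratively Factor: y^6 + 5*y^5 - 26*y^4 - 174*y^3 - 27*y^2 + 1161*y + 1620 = (y + 3)*(y^5 + 2*y^4 - 32*y^3 - 78*y^2 + 207*y + 540) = (y + 3)^2*(y^4 - y^3 - 29*y^2 + 9*y + 180) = (y + 3)^3*(y^3 - 4*y^2 - 17*y + 60) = (y - 3)*(y + 3)^3*(y^2 - y - 20) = (y - 5)*(y - 3)*(y + 3)^3*(y + 4)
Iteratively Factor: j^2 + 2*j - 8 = (j + 4)*(j - 2)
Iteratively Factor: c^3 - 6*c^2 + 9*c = (c)*(c^2 - 6*c + 9) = c*(c - 3)*(c - 3)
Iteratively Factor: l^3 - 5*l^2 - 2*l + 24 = (l - 4)*(l^2 - l - 6) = (l - 4)*(l + 2)*(l - 3)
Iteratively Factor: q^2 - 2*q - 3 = (q + 1)*(q - 3)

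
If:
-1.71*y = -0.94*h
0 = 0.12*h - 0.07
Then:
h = 0.58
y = 0.32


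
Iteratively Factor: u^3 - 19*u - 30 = (u + 2)*(u^2 - 2*u - 15) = (u + 2)*(u + 3)*(u - 5)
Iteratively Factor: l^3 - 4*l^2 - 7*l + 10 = (l + 2)*(l^2 - 6*l + 5) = (l - 1)*(l + 2)*(l - 5)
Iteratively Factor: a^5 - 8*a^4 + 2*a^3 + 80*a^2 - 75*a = (a - 1)*(a^4 - 7*a^3 - 5*a^2 + 75*a) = (a - 5)*(a - 1)*(a^3 - 2*a^2 - 15*a) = (a - 5)*(a - 1)*(a + 3)*(a^2 - 5*a) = a*(a - 5)*(a - 1)*(a + 3)*(a - 5)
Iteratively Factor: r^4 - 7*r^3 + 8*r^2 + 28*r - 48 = (r + 2)*(r^3 - 9*r^2 + 26*r - 24) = (r - 3)*(r + 2)*(r^2 - 6*r + 8) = (r - 3)*(r - 2)*(r + 2)*(r - 4)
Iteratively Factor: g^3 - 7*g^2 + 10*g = (g - 2)*(g^2 - 5*g) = g*(g - 2)*(g - 5)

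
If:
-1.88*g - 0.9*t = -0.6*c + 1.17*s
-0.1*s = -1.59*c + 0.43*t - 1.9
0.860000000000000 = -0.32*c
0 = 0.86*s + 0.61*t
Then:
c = -2.69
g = -0.61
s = 4.69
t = -6.61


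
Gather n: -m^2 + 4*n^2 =-m^2 + 4*n^2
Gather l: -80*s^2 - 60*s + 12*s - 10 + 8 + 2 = -80*s^2 - 48*s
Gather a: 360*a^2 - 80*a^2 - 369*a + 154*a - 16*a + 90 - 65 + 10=280*a^2 - 231*a + 35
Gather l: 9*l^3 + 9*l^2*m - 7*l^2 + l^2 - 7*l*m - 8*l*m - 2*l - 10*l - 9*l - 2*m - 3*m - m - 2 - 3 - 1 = 9*l^3 + l^2*(9*m - 6) + l*(-15*m - 21) - 6*m - 6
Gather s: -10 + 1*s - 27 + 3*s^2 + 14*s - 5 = 3*s^2 + 15*s - 42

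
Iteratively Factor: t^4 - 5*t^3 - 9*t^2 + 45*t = (t)*(t^3 - 5*t^2 - 9*t + 45) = t*(t - 3)*(t^2 - 2*t - 15) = t*(t - 3)*(t + 3)*(t - 5)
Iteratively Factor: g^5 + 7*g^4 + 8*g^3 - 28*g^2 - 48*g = (g - 2)*(g^4 + 9*g^3 + 26*g^2 + 24*g) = g*(g - 2)*(g^3 + 9*g^2 + 26*g + 24) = g*(g - 2)*(g + 4)*(g^2 + 5*g + 6) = g*(g - 2)*(g + 2)*(g + 4)*(g + 3)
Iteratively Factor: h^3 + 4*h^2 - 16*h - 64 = (h - 4)*(h^2 + 8*h + 16) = (h - 4)*(h + 4)*(h + 4)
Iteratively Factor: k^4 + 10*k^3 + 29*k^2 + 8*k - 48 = (k + 3)*(k^3 + 7*k^2 + 8*k - 16) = (k + 3)*(k + 4)*(k^2 + 3*k - 4) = (k - 1)*(k + 3)*(k + 4)*(k + 4)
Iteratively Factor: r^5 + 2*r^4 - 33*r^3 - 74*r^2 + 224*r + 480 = (r + 2)*(r^4 - 33*r^2 - 8*r + 240) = (r - 5)*(r + 2)*(r^3 + 5*r^2 - 8*r - 48) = (r - 5)*(r - 3)*(r + 2)*(r^2 + 8*r + 16) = (r - 5)*(r - 3)*(r + 2)*(r + 4)*(r + 4)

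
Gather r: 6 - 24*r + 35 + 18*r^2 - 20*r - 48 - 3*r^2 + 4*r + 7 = 15*r^2 - 40*r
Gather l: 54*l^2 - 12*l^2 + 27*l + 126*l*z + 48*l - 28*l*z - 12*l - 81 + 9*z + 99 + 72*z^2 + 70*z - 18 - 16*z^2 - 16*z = 42*l^2 + l*(98*z + 63) + 56*z^2 + 63*z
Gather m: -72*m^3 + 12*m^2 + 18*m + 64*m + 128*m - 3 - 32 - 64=-72*m^3 + 12*m^2 + 210*m - 99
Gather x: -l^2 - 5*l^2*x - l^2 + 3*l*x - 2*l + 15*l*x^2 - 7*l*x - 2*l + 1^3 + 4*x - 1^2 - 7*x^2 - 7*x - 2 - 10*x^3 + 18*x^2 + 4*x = -2*l^2 - 4*l - 10*x^3 + x^2*(15*l + 11) + x*(-5*l^2 - 4*l + 1) - 2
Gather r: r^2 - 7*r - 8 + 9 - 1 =r^2 - 7*r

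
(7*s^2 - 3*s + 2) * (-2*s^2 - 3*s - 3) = -14*s^4 - 15*s^3 - 16*s^2 + 3*s - 6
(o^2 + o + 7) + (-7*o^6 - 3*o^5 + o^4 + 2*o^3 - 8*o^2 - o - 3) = -7*o^6 - 3*o^5 + o^4 + 2*o^3 - 7*o^2 + 4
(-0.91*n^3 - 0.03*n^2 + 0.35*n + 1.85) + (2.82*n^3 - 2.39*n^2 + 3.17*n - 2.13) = 1.91*n^3 - 2.42*n^2 + 3.52*n - 0.28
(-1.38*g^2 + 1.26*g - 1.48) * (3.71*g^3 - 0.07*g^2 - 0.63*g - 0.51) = -5.1198*g^5 + 4.7712*g^4 - 4.7096*g^3 + 0.0135999999999999*g^2 + 0.2898*g + 0.7548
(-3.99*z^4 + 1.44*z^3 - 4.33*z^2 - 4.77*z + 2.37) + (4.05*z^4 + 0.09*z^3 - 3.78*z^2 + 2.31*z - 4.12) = 0.0599999999999996*z^4 + 1.53*z^3 - 8.11*z^2 - 2.46*z - 1.75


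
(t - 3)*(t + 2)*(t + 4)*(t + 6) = t^4 + 9*t^3 + 8*t^2 - 84*t - 144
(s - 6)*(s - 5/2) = s^2 - 17*s/2 + 15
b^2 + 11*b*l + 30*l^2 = (b + 5*l)*(b + 6*l)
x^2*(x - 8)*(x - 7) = x^4 - 15*x^3 + 56*x^2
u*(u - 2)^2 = u^3 - 4*u^2 + 4*u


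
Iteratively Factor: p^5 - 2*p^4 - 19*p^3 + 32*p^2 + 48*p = (p + 4)*(p^4 - 6*p^3 + 5*p^2 + 12*p) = (p - 4)*(p + 4)*(p^3 - 2*p^2 - 3*p) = (p - 4)*(p - 3)*(p + 4)*(p^2 + p) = p*(p - 4)*(p - 3)*(p + 4)*(p + 1)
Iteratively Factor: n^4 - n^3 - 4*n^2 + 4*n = (n - 2)*(n^3 + n^2 - 2*n) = n*(n - 2)*(n^2 + n - 2) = n*(n - 2)*(n + 2)*(n - 1)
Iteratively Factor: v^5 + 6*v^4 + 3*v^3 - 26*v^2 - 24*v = (v + 3)*(v^4 + 3*v^3 - 6*v^2 - 8*v) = v*(v + 3)*(v^3 + 3*v^2 - 6*v - 8) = v*(v + 3)*(v + 4)*(v^2 - v - 2) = v*(v - 2)*(v + 3)*(v + 4)*(v + 1)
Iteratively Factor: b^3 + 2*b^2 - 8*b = (b - 2)*(b^2 + 4*b) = b*(b - 2)*(b + 4)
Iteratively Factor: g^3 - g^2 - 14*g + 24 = (g + 4)*(g^2 - 5*g + 6) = (g - 2)*(g + 4)*(g - 3)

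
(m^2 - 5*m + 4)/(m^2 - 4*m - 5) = (-m^2 + 5*m - 4)/(-m^2 + 4*m + 5)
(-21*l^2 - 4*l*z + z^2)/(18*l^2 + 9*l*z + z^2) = (-7*l + z)/(6*l + z)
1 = 1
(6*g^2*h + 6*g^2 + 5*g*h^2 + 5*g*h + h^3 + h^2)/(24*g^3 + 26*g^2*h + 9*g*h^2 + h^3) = (h + 1)/(4*g + h)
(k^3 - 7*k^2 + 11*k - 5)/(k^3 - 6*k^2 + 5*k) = (k - 1)/k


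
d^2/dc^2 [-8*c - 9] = 0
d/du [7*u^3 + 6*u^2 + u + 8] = 21*u^2 + 12*u + 1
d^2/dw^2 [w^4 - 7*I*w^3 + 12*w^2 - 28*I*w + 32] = 12*w^2 - 42*I*w + 24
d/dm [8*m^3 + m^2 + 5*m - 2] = 24*m^2 + 2*m + 5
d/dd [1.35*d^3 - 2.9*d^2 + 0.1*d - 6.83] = 4.05*d^2 - 5.8*d + 0.1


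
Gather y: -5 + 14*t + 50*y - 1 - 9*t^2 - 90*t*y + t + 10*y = -9*t^2 + 15*t + y*(60 - 90*t) - 6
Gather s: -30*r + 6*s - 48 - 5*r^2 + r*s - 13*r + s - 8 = -5*r^2 - 43*r + s*(r + 7) - 56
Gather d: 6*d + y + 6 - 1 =6*d + y + 5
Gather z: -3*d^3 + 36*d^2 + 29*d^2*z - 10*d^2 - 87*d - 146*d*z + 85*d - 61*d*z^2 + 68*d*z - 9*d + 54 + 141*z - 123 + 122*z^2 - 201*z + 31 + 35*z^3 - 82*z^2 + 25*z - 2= -3*d^3 + 26*d^2 - 11*d + 35*z^3 + z^2*(40 - 61*d) + z*(29*d^2 - 78*d - 35) - 40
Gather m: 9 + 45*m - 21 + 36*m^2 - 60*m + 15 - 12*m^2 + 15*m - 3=24*m^2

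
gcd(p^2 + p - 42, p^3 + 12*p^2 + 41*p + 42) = p + 7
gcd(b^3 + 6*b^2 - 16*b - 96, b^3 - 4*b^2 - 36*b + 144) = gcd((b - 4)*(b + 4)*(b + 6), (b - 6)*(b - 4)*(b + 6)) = b^2 + 2*b - 24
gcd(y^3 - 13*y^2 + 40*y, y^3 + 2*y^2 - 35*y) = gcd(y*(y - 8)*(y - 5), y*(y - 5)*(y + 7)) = y^2 - 5*y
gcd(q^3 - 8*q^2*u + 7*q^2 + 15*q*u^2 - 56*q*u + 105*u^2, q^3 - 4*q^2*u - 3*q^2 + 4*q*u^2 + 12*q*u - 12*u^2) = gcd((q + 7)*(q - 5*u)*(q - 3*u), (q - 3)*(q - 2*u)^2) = 1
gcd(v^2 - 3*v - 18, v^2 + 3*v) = v + 3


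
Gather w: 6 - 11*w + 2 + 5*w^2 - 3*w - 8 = 5*w^2 - 14*w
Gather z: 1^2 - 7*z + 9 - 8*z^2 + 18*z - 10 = -8*z^2 + 11*z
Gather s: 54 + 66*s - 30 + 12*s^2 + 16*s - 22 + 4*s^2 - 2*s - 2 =16*s^2 + 80*s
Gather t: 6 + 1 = 7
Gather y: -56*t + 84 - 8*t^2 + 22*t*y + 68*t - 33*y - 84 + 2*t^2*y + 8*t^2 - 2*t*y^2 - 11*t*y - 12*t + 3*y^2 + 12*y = y^2*(3 - 2*t) + y*(2*t^2 + 11*t - 21)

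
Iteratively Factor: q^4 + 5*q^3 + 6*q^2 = (q + 2)*(q^3 + 3*q^2) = (q + 2)*(q + 3)*(q^2) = q*(q + 2)*(q + 3)*(q)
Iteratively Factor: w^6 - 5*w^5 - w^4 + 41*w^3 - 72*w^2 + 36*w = (w - 2)*(w^5 - 3*w^4 - 7*w^3 + 27*w^2 - 18*w) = (w - 3)*(w - 2)*(w^4 - 7*w^2 + 6*w) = (w - 3)*(w - 2)*(w + 3)*(w^3 - 3*w^2 + 2*w) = w*(w - 3)*(w - 2)*(w + 3)*(w^2 - 3*w + 2) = w*(w - 3)*(w - 2)^2*(w + 3)*(w - 1)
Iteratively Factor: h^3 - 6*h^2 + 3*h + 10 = (h + 1)*(h^2 - 7*h + 10) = (h - 2)*(h + 1)*(h - 5)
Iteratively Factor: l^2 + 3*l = (l + 3)*(l)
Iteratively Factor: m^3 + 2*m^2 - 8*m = (m + 4)*(m^2 - 2*m) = m*(m + 4)*(m - 2)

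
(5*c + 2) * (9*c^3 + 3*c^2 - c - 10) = 45*c^4 + 33*c^3 + c^2 - 52*c - 20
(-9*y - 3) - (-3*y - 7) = 4 - 6*y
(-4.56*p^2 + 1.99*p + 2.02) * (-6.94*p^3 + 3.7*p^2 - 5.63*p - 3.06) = 31.6464*p^5 - 30.6826*p^4 + 19.017*p^3 + 10.2239*p^2 - 17.462*p - 6.1812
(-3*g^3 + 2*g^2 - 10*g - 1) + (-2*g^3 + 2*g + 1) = -5*g^3 + 2*g^2 - 8*g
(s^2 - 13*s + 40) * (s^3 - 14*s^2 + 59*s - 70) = s^5 - 27*s^4 + 281*s^3 - 1397*s^2 + 3270*s - 2800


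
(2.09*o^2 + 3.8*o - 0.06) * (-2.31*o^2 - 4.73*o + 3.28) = -4.8279*o^4 - 18.6637*o^3 - 10.9802*o^2 + 12.7478*o - 0.1968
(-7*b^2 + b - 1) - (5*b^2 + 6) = -12*b^2 + b - 7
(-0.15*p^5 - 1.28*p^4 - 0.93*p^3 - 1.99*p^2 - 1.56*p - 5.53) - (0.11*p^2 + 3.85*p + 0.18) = -0.15*p^5 - 1.28*p^4 - 0.93*p^3 - 2.1*p^2 - 5.41*p - 5.71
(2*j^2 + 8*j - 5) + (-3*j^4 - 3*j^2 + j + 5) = -3*j^4 - j^2 + 9*j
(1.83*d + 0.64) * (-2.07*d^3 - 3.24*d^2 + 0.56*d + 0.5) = -3.7881*d^4 - 7.254*d^3 - 1.0488*d^2 + 1.2734*d + 0.32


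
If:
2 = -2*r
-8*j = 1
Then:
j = -1/8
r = -1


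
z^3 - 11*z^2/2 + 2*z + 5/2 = (z - 5)*(z - 1)*(z + 1/2)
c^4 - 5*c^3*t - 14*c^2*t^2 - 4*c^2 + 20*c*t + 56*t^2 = (c - 2)*(c + 2)*(c - 7*t)*(c + 2*t)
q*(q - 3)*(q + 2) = q^3 - q^2 - 6*q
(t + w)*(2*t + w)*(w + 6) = 2*t^2*w + 12*t^2 + 3*t*w^2 + 18*t*w + w^3 + 6*w^2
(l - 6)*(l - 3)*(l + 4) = l^3 - 5*l^2 - 18*l + 72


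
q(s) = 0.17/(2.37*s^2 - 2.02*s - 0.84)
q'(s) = 0.17*(2.02 - 4.74*s)/(2.37*s^2 - 2.02*s - 0.84)^2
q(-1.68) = 0.02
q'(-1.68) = 0.02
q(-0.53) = 0.19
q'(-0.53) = 0.96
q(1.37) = 0.20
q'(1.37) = -1.08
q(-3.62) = 0.00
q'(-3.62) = 0.00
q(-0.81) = 0.07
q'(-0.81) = 0.18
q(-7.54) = 0.00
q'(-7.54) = 0.00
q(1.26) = 0.45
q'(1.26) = -4.72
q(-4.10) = 0.00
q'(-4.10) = 0.00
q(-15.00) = 0.00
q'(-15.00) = 0.00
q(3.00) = 0.01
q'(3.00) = -0.01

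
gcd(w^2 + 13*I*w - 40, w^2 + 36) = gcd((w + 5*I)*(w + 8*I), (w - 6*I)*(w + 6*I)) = 1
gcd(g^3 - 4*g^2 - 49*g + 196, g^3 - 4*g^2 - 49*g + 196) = g^3 - 4*g^2 - 49*g + 196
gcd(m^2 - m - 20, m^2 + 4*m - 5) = 1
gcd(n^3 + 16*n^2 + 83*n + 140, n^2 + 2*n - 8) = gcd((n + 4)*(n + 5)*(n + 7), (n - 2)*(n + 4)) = n + 4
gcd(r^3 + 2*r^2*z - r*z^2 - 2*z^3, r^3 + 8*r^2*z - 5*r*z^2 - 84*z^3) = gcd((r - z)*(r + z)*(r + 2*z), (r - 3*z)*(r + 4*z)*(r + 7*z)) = 1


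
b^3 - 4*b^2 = b^2*(b - 4)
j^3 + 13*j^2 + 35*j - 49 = (j - 1)*(j + 7)^2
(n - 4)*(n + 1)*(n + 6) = n^3 + 3*n^2 - 22*n - 24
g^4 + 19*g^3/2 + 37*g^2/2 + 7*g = g*(g + 1/2)*(g + 2)*(g + 7)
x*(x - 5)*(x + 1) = x^3 - 4*x^2 - 5*x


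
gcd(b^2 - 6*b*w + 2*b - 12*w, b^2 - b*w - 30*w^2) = -b + 6*w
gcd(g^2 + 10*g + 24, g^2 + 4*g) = g + 4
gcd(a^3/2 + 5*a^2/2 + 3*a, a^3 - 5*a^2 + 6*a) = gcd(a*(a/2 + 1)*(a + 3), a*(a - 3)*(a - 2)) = a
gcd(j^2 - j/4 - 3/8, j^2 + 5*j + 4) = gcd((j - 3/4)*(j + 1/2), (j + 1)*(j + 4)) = 1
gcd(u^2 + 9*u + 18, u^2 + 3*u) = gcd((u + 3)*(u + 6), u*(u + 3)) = u + 3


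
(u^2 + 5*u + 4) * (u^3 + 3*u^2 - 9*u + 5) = u^5 + 8*u^4 + 10*u^3 - 28*u^2 - 11*u + 20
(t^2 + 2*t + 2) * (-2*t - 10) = -2*t^3 - 14*t^2 - 24*t - 20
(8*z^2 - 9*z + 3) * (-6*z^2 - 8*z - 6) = -48*z^4 - 10*z^3 + 6*z^2 + 30*z - 18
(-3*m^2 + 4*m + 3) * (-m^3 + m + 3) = 3*m^5 - 4*m^4 - 6*m^3 - 5*m^2 + 15*m + 9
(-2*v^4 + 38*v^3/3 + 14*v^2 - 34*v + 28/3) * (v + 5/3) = -2*v^5 + 28*v^4/3 + 316*v^3/9 - 32*v^2/3 - 142*v/3 + 140/9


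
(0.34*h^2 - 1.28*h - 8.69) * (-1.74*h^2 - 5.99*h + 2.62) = -0.5916*h^4 + 0.190599999999999*h^3 + 23.6786*h^2 + 48.6995*h - 22.7678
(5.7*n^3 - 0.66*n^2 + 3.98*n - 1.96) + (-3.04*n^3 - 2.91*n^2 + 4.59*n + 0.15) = 2.66*n^3 - 3.57*n^2 + 8.57*n - 1.81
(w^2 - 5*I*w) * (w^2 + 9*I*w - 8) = w^4 + 4*I*w^3 + 37*w^2 + 40*I*w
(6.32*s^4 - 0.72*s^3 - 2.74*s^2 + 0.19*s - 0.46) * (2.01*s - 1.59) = 12.7032*s^5 - 11.496*s^4 - 4.3626*s^3 + 4.7385*s^2 - 1.2267*s + 0.7314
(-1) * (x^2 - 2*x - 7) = -x^2 + 2*x + 7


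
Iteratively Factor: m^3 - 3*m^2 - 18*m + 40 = (m + 4)*(m^2 - 7*m + 10) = (m - 2)*(m + 4)*(m - 5)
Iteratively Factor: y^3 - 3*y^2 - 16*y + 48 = (y + 4)*(y^2 - 7*y + 12) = (y - 3)*(y + 4)*(y - 4)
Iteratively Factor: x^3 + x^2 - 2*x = (x - 1)*(x^2 + 2*x) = x*(x - 1)*(x + 2)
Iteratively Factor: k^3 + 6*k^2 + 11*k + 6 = (k + 3)*(k^2 + 3*k + 2) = (k + 2)*(k + 3)*(k + 1)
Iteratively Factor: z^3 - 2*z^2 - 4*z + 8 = (z + 2)*(z^2 - 4*z + 4) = (z - 2)*(z + 2)*(z - 2)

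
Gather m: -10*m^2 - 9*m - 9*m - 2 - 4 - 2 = -10*m^2 - 18*m - 8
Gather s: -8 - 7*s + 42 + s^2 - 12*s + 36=s^2 - 19*s + 70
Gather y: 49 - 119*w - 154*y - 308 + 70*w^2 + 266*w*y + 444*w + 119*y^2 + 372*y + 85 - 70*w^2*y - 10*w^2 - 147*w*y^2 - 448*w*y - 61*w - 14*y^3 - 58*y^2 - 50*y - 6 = 60*w^2 + 264*w - 14*y^3 + y^2*(61 - 147*w) + y*(-70*w^2 - 182*w + 168) - 180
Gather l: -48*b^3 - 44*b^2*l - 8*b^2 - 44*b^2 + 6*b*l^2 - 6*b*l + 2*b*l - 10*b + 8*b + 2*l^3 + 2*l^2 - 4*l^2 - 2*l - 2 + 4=-48*b^3 - 52*b^2 - 2*b + 2*l^3 + l^2*(6*b - 2) + l*(-44*b^2 - 4*b - 2) + 2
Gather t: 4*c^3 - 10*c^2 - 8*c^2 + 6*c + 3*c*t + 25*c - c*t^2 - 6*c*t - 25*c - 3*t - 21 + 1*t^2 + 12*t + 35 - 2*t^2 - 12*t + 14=4*c^3 - 18*c^2 + 6*c + t^2*(-c - 1) + t*(-3*c - 3) + 28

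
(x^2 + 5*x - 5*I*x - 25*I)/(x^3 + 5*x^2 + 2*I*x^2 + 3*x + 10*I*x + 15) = (x - 5*I)/(x^2 + 2*I*x + 3)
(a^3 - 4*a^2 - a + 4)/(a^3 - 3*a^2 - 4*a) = (a - 1)/a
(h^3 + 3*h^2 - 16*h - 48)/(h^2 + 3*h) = h - 16/h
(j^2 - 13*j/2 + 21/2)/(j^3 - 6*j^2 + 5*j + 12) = (j - 7/2)/(j^2 - 3*j - 4)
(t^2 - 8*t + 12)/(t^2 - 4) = (t - 6)/(t + 2)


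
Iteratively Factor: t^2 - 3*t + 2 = (t - 1)*(t - 2)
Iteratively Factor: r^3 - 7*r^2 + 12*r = (r)*(r^2 - 7*r + 12) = r*(r - 3)*(r - 4)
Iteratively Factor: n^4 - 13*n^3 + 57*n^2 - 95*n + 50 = (n - 5)*(n^3 - 8*n^2 + 17*n - 10) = (n - 5)*(n - 1)*(n^2 - 7*n + 10) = (n - 5)*(n - 2)*(n - 1)*(n - 5)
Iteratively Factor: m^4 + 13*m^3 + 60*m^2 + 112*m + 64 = (m + 4)*(m^3 + 9*m^2 + 24*m + 16) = (m + 4)^2*(m^2 + 5*m + 4) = (m + 4)^3*(m + 1)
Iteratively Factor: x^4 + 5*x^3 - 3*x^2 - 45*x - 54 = (x + 3)*(x^3 + 2*x^2 - 9*x - 18) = (x + 3)^2*(x^2 - x - 6) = (x - 3)*(x + 3)^2*(x + 2)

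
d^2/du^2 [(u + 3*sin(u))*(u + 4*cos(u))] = -3*u*sin(u) - 4*u*cos(u) - 8*sin(u) - 24*sin(2*u) + 6*cos(u) + 2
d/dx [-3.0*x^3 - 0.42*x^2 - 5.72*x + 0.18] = -9.0*x^2 - 0.84*x - 5.72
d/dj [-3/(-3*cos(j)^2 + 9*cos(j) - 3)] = (2*cos(j) - 3)*sin(j)/(cos(j)^2 - 3*cos(j) + 1)^2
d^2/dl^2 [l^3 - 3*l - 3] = 6*l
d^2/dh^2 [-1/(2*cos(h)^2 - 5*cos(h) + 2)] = (-16*sin(h)^4 + 17*sin(h)^2 - 95*cos(h)/2 + 15*cos(3*h)/2 + 41)/(2*sin(h)^2 + 5*cos(h) - 4)^3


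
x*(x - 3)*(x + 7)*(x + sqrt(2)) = x^4 + sqrt(2)*x^3 + 4*x^3 - 21*x^2 + 4*sqrt(2)*x^2 - 21*sqrt(2)*x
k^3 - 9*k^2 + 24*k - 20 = (k - 5)*(k - 2)^2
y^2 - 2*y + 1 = (y - 1)^2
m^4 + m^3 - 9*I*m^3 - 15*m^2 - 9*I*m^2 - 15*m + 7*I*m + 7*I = (m + 1)*(m - 7*I)*(m - I)^2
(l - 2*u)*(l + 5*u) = l^2 + 3*l*u - 10*u^2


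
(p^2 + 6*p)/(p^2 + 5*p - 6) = p/(p - 1)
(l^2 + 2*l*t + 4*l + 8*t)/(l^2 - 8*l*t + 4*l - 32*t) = (-l - 2*t)/(-l + 8*t)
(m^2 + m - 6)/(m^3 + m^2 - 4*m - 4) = (m + 3)/(m^2 + 3*m + 2)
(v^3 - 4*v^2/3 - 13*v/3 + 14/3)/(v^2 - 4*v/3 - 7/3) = (v^2 + v - 2)/(v + 1)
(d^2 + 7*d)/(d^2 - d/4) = 4*(d + 7)/(4*d - 1)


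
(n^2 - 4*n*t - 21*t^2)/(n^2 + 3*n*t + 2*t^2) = (n^2 - 4*n*t - 21*t^2)/(n^2 + 3*n*t + 2*t^2)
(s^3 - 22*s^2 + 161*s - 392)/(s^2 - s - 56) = (s^2 - 14*s + 49)/(s + 7)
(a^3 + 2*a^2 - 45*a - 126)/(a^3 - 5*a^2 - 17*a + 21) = (a + 6)/(a - 1)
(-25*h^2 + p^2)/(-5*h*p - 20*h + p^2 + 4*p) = (5*h + p)/(p + 4)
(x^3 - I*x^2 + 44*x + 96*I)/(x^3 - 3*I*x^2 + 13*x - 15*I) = (x^2 - 4*I*x + 32)/(x^2 - 6*I*x - 5)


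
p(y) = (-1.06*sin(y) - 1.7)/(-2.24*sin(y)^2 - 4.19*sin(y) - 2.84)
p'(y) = (4.48*sin(y)*cos(y) + 4.19*cos(y))*(-1.06*sin(y) - 1.7)/(-2.24*sin(y)^2 - 4.19*sin(y) - 2.84)^2 - 1.06*cos(y)/(-2.24*sin(y)^2 - 4.19*sin(y) - 2.84) = (-7.616*sin(y) + 1.1872*cos(2*y) - 5.2998)*cos(y)/(2.24*sin(y)^2 + 4.19*sin(y) + 2.84)^2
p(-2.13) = 0.89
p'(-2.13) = -0.42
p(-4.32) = 0.31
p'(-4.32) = 0.07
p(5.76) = 0.90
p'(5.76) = -0.46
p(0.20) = 0.51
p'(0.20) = -0.40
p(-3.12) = 0.61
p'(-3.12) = 0.52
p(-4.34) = 0.31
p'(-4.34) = 0.06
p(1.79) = 0.30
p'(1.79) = 0.04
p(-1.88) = 0.78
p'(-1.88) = -0.39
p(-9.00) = 0.85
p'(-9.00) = 0.56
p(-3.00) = 0.68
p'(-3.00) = 0.58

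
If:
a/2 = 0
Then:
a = 0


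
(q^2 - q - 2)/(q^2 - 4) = (q + 1)/(q + 2)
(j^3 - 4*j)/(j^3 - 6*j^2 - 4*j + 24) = j/(j - 6)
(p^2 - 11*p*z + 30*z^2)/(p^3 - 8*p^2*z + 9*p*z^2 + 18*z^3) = (-p + 5*z)/(-p^2 + 2*p*z + 3*z^2)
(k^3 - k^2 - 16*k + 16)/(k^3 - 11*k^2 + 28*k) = (k^2 + 3*k - 4)/(k*(k - 7))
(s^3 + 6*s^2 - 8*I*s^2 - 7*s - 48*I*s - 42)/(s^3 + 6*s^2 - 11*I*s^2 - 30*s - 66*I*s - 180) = (s^2 - 8*I*s - 7)/(s^2 - 11*I*s - 30)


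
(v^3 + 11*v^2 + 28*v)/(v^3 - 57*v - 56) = v*(v + 4)/(v^2 - 7*v - 8)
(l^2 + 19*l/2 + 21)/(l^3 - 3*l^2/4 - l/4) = 2*(2*l^2 + 19*l + 42)/(l*(4*l^2 - 3*l - 1))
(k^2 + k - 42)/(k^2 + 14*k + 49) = (k - 6)/(k + 7)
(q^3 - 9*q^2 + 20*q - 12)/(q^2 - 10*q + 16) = (q^2 - 7*q + 6)/(q - 8)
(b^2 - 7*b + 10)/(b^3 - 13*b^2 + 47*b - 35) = (b - 2)/(b^2 - 8*b + 7)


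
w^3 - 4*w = w*(w - 2)*(w + 2)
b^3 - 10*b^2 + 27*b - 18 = (b - 6)*(b - 3)*(b - 1)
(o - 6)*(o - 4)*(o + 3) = o^3 - 7*o^2 - 6*o + 72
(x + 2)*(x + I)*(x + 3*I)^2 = x^4 + 2*x^3 + 7*I*x^3 - 15*x^2 + 14*I*x^2 - 30*x - 9*I*x - 18*I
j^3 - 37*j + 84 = (j - 4)*(j - 3)*(j + 7)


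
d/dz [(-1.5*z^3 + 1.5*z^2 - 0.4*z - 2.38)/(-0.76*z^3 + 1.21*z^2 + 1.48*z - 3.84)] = (-4.44089209850063e-16*z^5 - 0.675*z^4 - 5.048*z^3 + 14.5576*z^2 - 5.7604*z + 5.0584)/(0.5776*z^6 - 1.8392*z^5 - 0.7855*z^4 + 9.4184*z^3 - 7.1024*z^2 - 11.3664*z + 14.7456)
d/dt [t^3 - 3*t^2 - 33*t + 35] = 3*t^2 - 6*t - 33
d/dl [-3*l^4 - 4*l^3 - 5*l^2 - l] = -12*l^3 - 12*l^2 - 10*l - 1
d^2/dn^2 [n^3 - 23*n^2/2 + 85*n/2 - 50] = 6*n - 23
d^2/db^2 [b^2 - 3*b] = 2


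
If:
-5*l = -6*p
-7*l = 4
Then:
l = -4/7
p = -10/21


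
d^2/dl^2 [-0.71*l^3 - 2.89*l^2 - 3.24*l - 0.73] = -4.26*l - 5.78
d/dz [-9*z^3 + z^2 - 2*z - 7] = -27*z^2 + 2*z - 2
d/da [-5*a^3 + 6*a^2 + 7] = 3*a*(4 - 5*a)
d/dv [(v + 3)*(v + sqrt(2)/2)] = 2*v + sqrt(2)/2 + 3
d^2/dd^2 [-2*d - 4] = 0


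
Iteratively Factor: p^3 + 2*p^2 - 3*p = (p)*(p^2 + 2*p - 3) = p*(p + 3)*(p - 1)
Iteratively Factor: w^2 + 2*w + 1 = (w + 1)*(w + 1)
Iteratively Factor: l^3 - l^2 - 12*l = (l)*(l^2 - l - 12) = l*(l + 3)*(l - 4)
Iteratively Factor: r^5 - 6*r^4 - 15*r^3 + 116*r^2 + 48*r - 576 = (r + 3)*(r^4 - 9*r^3 + 12*r^2 + 80*r - 192) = (r - 4)*(r + 3)*(r^3 - 5*r^2 - 8*r + 48) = (r - 4)^2*(r + 3)*(r^2 - r - 12) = (r - 4)^2*(r + 3)^2*(r - 4)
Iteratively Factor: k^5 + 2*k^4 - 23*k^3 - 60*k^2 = (k - 5)*(k^4 + 7*k^3 + 12*k^2) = k*(k - 5)*(k^3 + 7*k^2 + 12*k) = k*(k - 5)*(k + 4)*(k^2 + 3*k) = k^2*(k - 5)*(k + 4)*(k + 3)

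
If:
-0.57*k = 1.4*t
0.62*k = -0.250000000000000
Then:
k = -0.40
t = 0.16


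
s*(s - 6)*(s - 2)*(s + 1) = s^4 - 7*s^3 + 4*s^2 + 12*s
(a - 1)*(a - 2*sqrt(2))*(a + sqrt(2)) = a^3 - sqrt(2)*a^2 - a^2 - 4*a + sqrt(2)*a + 4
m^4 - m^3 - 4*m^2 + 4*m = m*(m - 2)*(m - 1)*(m + 2)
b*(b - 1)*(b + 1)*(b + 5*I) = b^4 + 5*I*b^3 - b^2 - 5*I*b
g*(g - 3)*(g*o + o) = g^3*o - 2*g^2*o - 3*g*o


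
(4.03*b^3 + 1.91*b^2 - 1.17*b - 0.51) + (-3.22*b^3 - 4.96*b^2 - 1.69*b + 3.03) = 0.81*b^3 - 3.05*b^2 - 2.86*b + 2.52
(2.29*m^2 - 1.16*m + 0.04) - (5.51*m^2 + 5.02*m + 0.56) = -3.22*m^2 - 6.18*m - 0.52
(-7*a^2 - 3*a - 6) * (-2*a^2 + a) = 14*a^4 - a^3 + 9*a^2 - 6*a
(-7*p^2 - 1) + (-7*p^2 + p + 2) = -14*p^2 + p + 1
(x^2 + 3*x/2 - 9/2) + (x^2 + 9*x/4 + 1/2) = 2*x^2 + 15*x/4 - 4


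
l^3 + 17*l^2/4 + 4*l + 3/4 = (l + 1/4)*(l + 1)*(l + 3)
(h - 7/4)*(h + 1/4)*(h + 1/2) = h^3 - h^2 - 19*h/16 - 7/32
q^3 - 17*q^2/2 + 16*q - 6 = (q - 6)*(q - 2)*(q - 1/2)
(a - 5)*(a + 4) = a^2 - a - 20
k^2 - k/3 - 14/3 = (k - 7/3)*(k + 2)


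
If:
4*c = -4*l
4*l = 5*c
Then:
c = 0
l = 0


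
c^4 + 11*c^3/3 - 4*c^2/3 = c^2*(c - 1/3)*(c + 4)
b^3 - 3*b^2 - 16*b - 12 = (b - 6)*(b + 1)*(b + 2)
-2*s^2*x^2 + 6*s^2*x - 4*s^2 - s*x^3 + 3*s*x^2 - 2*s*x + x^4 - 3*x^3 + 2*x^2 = (-2*s + x)*(s + x)*(x - 2)*(x - 1)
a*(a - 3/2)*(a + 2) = a^3 + a^2/2 - 3*a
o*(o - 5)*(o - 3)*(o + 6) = o^4 - 2*o^3 - 33*o^2 + 90*o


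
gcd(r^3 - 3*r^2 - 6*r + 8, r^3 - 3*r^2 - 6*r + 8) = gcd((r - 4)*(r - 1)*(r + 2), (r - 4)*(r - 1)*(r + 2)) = r^3 - 3*r^2 - 6*r + 8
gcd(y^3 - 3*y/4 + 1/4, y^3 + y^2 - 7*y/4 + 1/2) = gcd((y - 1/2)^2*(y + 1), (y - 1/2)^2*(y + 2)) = y^2 - y + 1/4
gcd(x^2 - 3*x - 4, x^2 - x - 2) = x + 1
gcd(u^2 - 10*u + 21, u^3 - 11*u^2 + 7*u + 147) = u - 7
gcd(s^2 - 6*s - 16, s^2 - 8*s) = s - 8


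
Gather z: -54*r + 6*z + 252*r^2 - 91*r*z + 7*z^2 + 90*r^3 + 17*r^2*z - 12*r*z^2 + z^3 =90*r^3 + 252*r^2 - 54*r + z^3 + z^2*(7 - 12*r) + z*(17*r^2 - 91*r + 6)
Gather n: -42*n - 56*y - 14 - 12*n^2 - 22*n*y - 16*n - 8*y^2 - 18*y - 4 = -12*n^2 + n*(-22*y - 58) - 8*y^2 - 74*y - 18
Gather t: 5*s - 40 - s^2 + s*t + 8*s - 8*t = -s^2 + 13*s + t*(s - 8) - 40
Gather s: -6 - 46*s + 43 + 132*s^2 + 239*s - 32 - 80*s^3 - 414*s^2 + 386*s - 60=-80*s^3 - 282*s^2 + 579*s - 55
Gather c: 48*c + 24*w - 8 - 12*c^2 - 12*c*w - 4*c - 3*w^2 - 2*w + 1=-12*c^2 + c*(44 - 12*w) - 3*w^2 + 22*w - 7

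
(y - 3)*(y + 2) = y^2 - y - 6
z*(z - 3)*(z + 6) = z^3 + 3*z^2 - 18*z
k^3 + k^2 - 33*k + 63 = (k - 3)^2*(k + 7)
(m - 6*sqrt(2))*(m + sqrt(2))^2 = m^3 - 4*sqrt(2)*m^2 - 22*m - 12*sqrt(2)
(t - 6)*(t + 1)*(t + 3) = t^3 - 2*t^2 - 21*t - 18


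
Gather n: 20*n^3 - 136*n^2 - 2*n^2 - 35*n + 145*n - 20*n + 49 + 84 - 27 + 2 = 20*n^3 - 138*n^2 + 90*n + 108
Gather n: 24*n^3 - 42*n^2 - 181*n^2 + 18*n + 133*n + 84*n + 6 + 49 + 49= 24*n^3 - 223*n^2 + 235*n + 104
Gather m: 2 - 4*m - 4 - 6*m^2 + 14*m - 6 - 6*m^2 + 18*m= -12*m^2 + 28*m - 8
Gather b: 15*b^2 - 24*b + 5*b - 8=15*b^2 - 19*b - 8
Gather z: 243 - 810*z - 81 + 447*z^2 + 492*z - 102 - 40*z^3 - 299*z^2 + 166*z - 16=-40*z^3 + 148*z^2 - 152*z + 44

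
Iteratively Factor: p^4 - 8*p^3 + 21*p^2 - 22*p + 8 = (p - 4)*(p^3 - 4*p^2 + 5*p - 2) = (p - 4)*(p - 1)*(p^2 - 3*p + 2) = (p - 4)*(p - 2)*(p - 1)*(p - 1)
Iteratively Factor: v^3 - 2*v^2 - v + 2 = (v + 1)*(v^2 - 3*v + 2) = (v - 1)*(v + 1)*(v - 2)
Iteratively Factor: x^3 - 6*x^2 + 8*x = (x - 2)*(x^2 - 4*x) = (x - 4)*(x - 2)*(x)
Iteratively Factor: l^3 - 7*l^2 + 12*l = (l - 3)*(l^2 - 4*l) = (l - 4)*(l - 3)*(l)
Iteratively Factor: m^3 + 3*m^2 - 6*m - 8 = (m - 2)*(m^2 + 5*m + 4) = (m - 2)*(m + 1)*(m + 4)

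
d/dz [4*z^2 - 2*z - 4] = 8*z - 2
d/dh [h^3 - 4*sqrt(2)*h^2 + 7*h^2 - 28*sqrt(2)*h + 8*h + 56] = 3*h^2 - 8*sqrt(2)*h + 14*h - 28*sqrt(2) + 8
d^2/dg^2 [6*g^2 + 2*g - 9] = 12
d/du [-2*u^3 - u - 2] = -6*u^2 - 1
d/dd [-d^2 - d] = -2*d - 1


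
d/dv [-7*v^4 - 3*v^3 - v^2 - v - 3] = -28*v^3 - 9*v^2 - 2*v - 1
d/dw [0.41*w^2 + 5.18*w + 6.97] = 0.82*w + 5.18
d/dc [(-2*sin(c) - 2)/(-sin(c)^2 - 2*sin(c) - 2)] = -2*(sin(c) + 2)*sin(c)*cos(c)/(sin(c)^2 + 2*sin(c) + 2)^2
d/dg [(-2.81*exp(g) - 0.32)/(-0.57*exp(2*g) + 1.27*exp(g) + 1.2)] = (-(1.14*exp(g) - 1.27)*(2.81*exp(g) + 0.32) + 1.6017*exp(2*g) - 3.5687*exp(g) - 3.372)*exp(g)/(-0.57*exp(2*g) + 1.27*exp(g) + 1.2)^2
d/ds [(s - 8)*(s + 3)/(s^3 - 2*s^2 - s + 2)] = ((s - 8)*(s + 3)*(-3*s^2 + 4*s + 1) + (2*s - 5)*(s^3 - 2*s^2 - s + 2))/(s^3 - 2*s^2 - s + 2)^2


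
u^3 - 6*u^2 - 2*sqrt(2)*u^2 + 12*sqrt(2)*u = u*(u - 6)*(u - 2*sqrt(2))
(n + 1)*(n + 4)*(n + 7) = n^3 + 12*n^2 + 39*n + 28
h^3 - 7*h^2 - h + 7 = (h - 7)*(h - 1)*(h + 1)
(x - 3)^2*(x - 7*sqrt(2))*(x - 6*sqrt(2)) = x^4 - 13*sqrt(2)*x^3 - 6*x^3 + 93*x^2 + 78*sqrt(2)*x^2 - 504*x - 117*sqrt(2)*x + 756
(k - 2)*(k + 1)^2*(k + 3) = k^4 + 3*k^3 - 3*k^2 - 11*k - 6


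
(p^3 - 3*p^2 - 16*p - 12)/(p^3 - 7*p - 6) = (p - 6)/(p - 3)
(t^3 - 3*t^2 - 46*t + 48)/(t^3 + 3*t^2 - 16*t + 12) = (t - 8)/(t - 2)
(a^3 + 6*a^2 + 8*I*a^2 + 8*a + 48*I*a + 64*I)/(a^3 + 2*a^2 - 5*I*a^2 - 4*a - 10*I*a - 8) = (a^2 + a*(4 + 8*I) + 32*I)/(a^2 - 5*I*a - 4)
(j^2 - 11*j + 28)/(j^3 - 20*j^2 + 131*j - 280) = (j - 4)/(j^2 - 13*j + 40)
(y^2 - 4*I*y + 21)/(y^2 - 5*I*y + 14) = (y + 3*I)/(y + 2*I)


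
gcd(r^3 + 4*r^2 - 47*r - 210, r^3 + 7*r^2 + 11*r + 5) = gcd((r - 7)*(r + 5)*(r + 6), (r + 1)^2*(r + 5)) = r + 5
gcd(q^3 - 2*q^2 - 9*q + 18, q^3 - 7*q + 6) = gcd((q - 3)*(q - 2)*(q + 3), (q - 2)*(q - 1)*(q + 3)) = q^2 + q - 6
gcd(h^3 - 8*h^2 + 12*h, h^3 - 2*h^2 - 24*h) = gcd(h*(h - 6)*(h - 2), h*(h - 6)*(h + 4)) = h^2 - 6*h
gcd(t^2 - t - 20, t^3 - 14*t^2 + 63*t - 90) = t - 5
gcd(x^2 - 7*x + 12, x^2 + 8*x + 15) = 1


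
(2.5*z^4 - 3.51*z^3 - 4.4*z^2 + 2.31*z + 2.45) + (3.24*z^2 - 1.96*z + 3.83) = 2.5*z^4 - 3.51*z^3 - 1.16*z^2 + 0.35*z + 6.28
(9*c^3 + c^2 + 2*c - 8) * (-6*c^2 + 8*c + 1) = -54*c^5 + 66*c^4 + 5*c^3 + 65*c^2 - 62*c - 8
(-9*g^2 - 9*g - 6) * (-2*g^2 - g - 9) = 18*g^4 + 27*g^3 + 102*g^2 + 87*g + 54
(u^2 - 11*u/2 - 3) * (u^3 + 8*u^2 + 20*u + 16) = u^5 + 5*u^4/2 - 27*u^3 - 118*u^2 - 148*u - 48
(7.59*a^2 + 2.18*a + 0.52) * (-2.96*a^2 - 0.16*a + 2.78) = -22.4664*a^4 - 7.6672*a^3 + 19.2122*a^2 + 5.9772*a + 1.4456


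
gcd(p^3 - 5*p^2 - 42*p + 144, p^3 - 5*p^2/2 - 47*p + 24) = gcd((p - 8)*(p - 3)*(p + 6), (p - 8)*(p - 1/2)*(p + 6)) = p^2 - 2*p - 48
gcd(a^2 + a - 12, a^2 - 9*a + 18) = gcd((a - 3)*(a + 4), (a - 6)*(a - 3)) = a - 3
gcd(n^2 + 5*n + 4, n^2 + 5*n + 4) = n^2 + 5*n + 4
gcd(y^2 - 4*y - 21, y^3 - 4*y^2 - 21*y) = y^2 - 4*y - 21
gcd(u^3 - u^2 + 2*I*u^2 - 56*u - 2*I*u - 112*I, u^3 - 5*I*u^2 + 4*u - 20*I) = u + 2*I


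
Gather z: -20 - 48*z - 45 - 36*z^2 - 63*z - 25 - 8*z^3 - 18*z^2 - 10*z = -8*z^3 - 54*z^2 - 121*z - 90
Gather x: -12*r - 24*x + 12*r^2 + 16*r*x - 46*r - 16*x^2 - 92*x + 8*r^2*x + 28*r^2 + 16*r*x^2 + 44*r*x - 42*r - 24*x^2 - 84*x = 40*r^2 - 100*r + x^2*(16*r - 40) + x*(8*r^2 + 60*r - 200)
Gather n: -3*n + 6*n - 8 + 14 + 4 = 3*n + 10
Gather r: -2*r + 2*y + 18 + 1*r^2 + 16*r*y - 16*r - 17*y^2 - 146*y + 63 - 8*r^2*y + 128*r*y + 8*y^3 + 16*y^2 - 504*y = r^2*(1 - 8*y) + r*(144*y - 18) + 8*y^3 - y^2 - 648*y + 81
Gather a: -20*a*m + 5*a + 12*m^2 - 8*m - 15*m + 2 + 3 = a*(5 - 20*m) + 12*m^2 - 23*m + 5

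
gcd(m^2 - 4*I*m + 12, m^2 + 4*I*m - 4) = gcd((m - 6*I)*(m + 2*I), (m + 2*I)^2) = m + 2*I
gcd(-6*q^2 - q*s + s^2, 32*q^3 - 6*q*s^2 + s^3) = 2*q + s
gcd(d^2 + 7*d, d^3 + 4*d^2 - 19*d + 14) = d + 7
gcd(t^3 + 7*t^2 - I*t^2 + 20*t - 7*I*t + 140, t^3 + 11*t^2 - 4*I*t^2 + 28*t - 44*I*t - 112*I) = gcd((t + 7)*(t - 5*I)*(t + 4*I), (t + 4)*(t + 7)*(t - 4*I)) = t + 7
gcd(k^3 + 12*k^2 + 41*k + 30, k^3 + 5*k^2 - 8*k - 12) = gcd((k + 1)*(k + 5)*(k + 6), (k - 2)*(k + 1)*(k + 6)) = k^2 + 7*k + 6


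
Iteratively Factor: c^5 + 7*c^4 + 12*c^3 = (c)*(c^4 + 7*c^3 + 12*c^2) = c^2*(c^3 + 7*c^2 + 12*c) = c^3*(c^2 + 7*c + 12) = c^3*(c + 4)*(c + 3)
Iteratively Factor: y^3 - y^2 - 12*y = (y + 3)*(y^2 - 4*y) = (y - 4)*(y + 3)*(y)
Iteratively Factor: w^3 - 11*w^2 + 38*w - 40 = (w - 2)*(w^2 - 9*w + 20) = (w - 4)*(w - 2)*(w - 5)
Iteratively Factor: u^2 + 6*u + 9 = (u + 3)*(u + 3)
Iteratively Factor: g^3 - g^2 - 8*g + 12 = (g - 2)*(g^2 + g - 6) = (g - 2)^2*(g + 3)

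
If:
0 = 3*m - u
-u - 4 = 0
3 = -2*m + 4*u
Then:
No Solution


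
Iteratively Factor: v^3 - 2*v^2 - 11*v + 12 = (v - 1)*(v^2 - v - 12) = (v - 1)*(v + 3)*(v - 4)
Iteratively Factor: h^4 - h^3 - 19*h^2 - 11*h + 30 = (h + 2)*(h^3 - 3*h^2 - 13*h + 15) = (h + 2)*(h + 3)*(h^2 - 6*h + 5) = (h - 5)*(h + 2)*(h + 3)*(h - 1)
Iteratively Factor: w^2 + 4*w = (w + 4)*(w)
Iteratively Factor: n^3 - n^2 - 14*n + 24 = (n + 4)*(n^2 - 5*n + 6) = (n - 2)*(n + 4)*(n - 3)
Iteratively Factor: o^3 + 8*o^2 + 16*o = (o)*(o^2 + 8*o + 16) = o*(o + 4)*(o + 4)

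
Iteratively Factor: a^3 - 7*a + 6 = (a - 2)*(a^2 + 2*a - 3) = (a - 2)*(a - 1)*(a + 3)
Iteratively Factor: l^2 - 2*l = (l)*(l - 2)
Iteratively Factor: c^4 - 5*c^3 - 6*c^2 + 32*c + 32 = (c + 1)*(c^3 - 6*c^2 + 32) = (c - 4)*(c + 1)*(c^2 - 2*c - 8) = (c - 4)^2*(c + 1)*(c + 2)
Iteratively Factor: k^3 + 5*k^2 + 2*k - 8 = (k - 1)*(k^2 + 6*k + 8) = (k - 1)*(k + 2)*(k + 4)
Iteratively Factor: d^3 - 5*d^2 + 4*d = (d - 1)*(d^2 - 4*d) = d*(d - 1)*(d - 4)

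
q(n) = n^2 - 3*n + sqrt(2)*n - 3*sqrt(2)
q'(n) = 2*n - 3 + sqrt(2)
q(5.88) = 21.01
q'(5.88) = 10.17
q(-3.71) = 15.40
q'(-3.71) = -9.01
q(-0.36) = -3.54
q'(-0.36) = -2.31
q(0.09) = -4.38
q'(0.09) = -1.41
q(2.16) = -3.00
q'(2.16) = 2.73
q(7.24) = 36.69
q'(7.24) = 12.89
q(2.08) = -3.21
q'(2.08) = 2.57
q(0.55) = -4.81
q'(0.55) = -0.49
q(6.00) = 22.24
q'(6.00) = 10.41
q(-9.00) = 91.03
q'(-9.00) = -19.59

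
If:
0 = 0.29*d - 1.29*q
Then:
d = 4.44827586206897*q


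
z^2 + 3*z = z*(z + 3)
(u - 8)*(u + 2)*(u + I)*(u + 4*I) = u^4 - 6*u^3 + 5*I*u^3 - 20*u^2 - 30*I*u^2 + 24*u - 80*I*u + 64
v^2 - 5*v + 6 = (v - 3)*(v - 2)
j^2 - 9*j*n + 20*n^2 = (j - 5*n)*(j - 4*n)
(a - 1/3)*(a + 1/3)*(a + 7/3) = a^3 + 7*a^2/3 - a/9 - 7/27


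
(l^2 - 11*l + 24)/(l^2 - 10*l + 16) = (l - 3)/(l - 2)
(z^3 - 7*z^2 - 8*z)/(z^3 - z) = (z - 8)/(z - 1)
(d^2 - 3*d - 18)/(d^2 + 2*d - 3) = (d - 6)/(d - 1)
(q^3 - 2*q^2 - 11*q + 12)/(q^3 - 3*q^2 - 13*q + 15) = (q - 4)/(q - 5)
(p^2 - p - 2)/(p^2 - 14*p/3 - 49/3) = 3*(-p^2 + p + 2)/(-3*p^2 + 14*p + 49)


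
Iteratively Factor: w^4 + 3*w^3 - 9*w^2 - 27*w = (w + 3)*(w^3 - 9*w) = w*(w + 3)*(w^2 - 9) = w*(w + 3)^2*(w - 3)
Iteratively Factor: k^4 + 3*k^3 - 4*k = (k)*(k^3 + 3*k^2 - 4) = k*(k - 1)*(k^2 + 4*k + 4) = k*(k - 1)*(k + 2)*(k + 2)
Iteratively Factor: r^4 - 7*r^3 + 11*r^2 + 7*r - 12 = (r - 3)*(r^3 - 4*r^2 - r + 4) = (r - 3)*(r - 1)*(r^2 - 3*r - 4) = (r - 3)*(r - 1)*(r + 1)*(r - 4)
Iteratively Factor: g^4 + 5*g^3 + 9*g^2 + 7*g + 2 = (g + 1)*(g^3 + 4*g^2 + 5*g + 2) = (g + 1)^2*(g^2 + 3*g + 2) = (g + 1)^2*(g + 2)*(g + 1)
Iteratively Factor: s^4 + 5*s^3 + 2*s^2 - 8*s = (s - 1)*(s^3 + 6*s^2 + 8*s) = (s - 1)*(s + 2)*(s^2 + 4*s) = s*(s - 1)*(s + 2)*(s + 4)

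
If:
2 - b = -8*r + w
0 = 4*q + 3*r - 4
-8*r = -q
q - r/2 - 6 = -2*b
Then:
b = 18/7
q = 32/35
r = 4/35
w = 12/35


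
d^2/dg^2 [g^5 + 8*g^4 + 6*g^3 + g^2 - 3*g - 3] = 20*g^3 + 96*g^2 + 36*g + 2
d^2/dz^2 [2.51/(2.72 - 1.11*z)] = -6.185142/(1.11*z - 2.72)^3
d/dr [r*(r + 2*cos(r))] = -2*r*sin(r) + 2*r + 2*cos(r)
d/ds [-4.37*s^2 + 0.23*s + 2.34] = 0.23 - 8.74*s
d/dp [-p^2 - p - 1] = -2*p - 1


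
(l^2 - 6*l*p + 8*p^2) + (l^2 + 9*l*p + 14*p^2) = 2*l^2 + 3*l*p + 22*p^2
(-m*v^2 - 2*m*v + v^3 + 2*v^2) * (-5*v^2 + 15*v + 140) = 5*m*v^4 - 5*m*v^3 - 170*m*v^2 - 280*m*v - 5*v^5 + 5*v^4 + 170*v^3 + 280*v^2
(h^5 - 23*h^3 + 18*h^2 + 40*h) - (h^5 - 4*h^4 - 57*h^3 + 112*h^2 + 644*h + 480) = 4*h^4 + 34*h^3 - 94*h^2 - 604*h - 480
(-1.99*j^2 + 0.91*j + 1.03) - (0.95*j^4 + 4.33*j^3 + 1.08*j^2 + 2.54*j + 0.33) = -0.95*j^4 - 4.33*j^3 - 3.07*j^2 - 1.63*j + 0.7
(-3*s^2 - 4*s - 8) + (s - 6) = -3*s^2 - 3*s - 14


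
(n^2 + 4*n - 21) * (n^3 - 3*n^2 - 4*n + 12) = n^5 + n^4 - 37*n^3 + 59*n^2 + 132*n - 252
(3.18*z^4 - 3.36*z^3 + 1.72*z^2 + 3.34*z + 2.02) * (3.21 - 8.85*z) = -28.143*z^5 + 39.9438*z^4 - 26.0076*z^3 - 24.0378*z^2 - 7.1556*z + 6.4842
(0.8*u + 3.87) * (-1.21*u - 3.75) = -0.968*u^2 - 7.6827*u - 14.5125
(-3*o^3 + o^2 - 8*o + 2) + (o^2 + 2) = -3*o^3 + 2*o^2 - 8*o + 4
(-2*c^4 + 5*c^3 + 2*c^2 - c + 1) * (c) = -2*c^5 + 5*c^4 + 2*c^3 - c^2 + c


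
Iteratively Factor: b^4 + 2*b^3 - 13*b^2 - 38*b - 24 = (b + 3)*(b^3 - b^2 - 10*b - 8) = (b + 2)*(b + 3)*(b^2 - 3*b - 4) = (b + 1)*(b + 2)*(b + 3)*(b - 4)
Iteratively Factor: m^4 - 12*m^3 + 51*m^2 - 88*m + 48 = (m - 4)*(m^3 - 8*m^2 + 19*m - 12) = (m - 4)^2*(m^2 - 4*m + 3) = (m - 4)^2*(m - 1)*(m - 3)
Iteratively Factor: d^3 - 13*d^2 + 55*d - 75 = (d - 5)*(d^2 - 8*d + 15) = (d - 5)*(d - 3)*(d - 5)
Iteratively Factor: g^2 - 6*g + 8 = (g - 4)*(g - 2)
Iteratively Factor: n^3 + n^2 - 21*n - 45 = (n - 5)*(n^2 + 6*n + 9) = (n - 5)*(n + 3)*(n + 3)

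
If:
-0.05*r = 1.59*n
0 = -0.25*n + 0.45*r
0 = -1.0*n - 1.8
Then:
No Solution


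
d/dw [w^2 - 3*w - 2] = 2*w - 3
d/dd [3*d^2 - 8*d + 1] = 6*d - 8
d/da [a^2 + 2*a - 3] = 2*a + 2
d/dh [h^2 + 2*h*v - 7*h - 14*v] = 2*h + 2*v - 7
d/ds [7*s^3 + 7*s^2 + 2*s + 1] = 21*s^2 + 14*s + 2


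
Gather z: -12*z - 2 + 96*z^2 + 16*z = 96*z^2 + 4*z - 2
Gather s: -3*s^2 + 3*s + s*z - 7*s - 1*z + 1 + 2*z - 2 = -3*s^2 + s*(z - 4) + z - 1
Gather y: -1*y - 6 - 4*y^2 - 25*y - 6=-4*y^2 - 26*y - 12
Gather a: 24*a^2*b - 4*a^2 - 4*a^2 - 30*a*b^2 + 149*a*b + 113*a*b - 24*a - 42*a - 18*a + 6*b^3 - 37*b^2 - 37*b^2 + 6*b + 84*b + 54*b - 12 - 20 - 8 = a^2*(24*b - 8) + a*(-30*b^2 + 262*b - 84) + 6*b^3 - 74*b^2 + 144*b - 40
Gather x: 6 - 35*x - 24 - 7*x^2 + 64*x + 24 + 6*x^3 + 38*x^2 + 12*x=6*x^3 + 31*x^2 + 41*x + 6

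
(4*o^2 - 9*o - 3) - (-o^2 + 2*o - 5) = 5*o^2 - 11*o + 2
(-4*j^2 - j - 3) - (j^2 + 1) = -5*j^2 - j - 4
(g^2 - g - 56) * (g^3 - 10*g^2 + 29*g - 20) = g^5 - 11*g^4 - 17*g^3 + 511*g^2 - 1604*g + 1120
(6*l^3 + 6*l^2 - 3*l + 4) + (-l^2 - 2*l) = 6*l^3 + 5*l^2 - 5*l + 4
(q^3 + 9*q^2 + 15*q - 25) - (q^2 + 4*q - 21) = q^3 + 8*q^2 + 11*q - 4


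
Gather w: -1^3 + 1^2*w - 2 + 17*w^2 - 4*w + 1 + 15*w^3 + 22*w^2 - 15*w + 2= 15*w^3 + 39*w^2 - 18*w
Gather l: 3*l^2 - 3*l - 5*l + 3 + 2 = 3*l^2 - 8*l + 5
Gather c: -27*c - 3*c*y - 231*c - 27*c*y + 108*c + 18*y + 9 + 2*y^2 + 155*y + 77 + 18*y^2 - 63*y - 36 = c*(-30*y - 150) + 20*y^2 + 110*y + 50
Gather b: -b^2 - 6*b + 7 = -b^2 - 6*b + 7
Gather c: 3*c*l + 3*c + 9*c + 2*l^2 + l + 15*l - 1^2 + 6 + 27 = c*(3*l + 12) + 2*l^2 + 16*l + 32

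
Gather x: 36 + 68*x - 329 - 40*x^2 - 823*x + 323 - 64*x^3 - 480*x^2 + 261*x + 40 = -64*x^3 - 520*x^2 - 494*x + 70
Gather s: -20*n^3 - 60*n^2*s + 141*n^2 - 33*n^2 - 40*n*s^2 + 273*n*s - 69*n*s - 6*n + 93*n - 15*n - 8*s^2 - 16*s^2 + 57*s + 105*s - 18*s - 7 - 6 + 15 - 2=-20*n^3 + 108*n^2 + 72*n + s^2*(-40*n - 24) + s*(-60*n^2 + 204*n + 144)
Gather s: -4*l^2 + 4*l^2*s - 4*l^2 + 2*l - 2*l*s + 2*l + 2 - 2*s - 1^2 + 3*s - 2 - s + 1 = -8*l^2 + 4*l + s*(4*l^2 - 2*l)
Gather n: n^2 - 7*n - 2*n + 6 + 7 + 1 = n^2 - 9*n + 14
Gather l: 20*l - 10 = 20*l - 10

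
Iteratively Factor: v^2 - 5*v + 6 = (v - 2)*(v - 3)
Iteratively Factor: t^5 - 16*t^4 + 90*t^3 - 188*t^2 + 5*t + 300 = (t - 4)*(t^4 - 12*t^3 + 42*t^2 - 20*t - 75) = (t - 4)*(t + 1)*(t^3 - 13*t^2 + 55*t - 75) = (t - 5)*(t - 4)*(t + 1)*(t^2 - 8*t + 15) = (t - 5)^2*(t - 4)*(t + 1)*(t - 3)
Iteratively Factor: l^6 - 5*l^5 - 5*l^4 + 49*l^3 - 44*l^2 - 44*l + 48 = (l - 2)*(l^5 - 3*l^4 - 11*l^3 + 27*l^2 + 10*l - 24) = (l - 2)*(l + 3)*(l^4 - 6*l^3 + 7*l^2 + 6*l - 8) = (l - 2)^2*(l + 3)*(l^3 - 4*l^2 - l + 4) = (l - 2)^2*(l + 1)*(l + 3)*(l^2 - 5*l + 4) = (l - 4)*(l - 2)^2*(l + 1)*(l + 3)*(l - 1)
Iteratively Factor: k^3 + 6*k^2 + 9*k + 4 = (k + 1)*(k^2 + 5*k + 4) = (k + 1)*(k + 4)*(k + 1)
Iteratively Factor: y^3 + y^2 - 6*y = (y + 3)*(y^2 - 2*y) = y*(y + 3)*(y - 2)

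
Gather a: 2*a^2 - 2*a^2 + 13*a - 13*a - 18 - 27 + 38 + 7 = 0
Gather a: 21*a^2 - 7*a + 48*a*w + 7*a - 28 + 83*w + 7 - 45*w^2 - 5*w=21*a^2 + 48*a*w - 45*w^2 + 78*w - 21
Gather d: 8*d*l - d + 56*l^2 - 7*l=d*(8*l - 1) + 56*l^2 - 7*l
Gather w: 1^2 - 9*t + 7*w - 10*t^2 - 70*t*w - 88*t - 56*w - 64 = -10*t^2 - 97*t + w*(-70*t - 49) - 63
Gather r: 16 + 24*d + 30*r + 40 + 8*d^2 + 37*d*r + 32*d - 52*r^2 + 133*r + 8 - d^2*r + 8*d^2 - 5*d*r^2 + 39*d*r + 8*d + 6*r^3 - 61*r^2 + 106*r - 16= 16*d^2 + 64*d + 6*r^3 + r^2*(-5*d - 113) + r*(-d^2 + 76*d + 269) + 48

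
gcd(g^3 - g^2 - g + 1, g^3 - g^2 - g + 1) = g^3 - g^2 - g + 1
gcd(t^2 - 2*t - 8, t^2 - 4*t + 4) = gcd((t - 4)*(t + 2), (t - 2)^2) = 1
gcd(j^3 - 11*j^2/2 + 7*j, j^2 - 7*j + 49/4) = j - 7/2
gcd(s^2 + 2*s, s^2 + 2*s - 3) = 1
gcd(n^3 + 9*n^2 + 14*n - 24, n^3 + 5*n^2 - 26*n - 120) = n^2 + 10*n + 24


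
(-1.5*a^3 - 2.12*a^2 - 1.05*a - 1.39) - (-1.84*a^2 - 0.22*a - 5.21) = -1.5*a^3 - 0.28*a^2 - 0.83*a + 3.82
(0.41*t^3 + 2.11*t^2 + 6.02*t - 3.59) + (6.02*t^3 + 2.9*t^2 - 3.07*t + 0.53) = 6.43*t^3 + 5.01*t^2 + 2.95*t - 3.06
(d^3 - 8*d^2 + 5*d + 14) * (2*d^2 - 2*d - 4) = 2*d^5 - 18*d^4 + 22*d^3 + 50*d^2 - 48*d - 56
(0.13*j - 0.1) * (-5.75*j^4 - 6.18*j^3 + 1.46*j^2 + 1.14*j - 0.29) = -0.7475*j^5 - 0.2284*j^4 + 0.8078*j^3 + 0.00220000000000001*j^2 - 0.1517*j + 0.029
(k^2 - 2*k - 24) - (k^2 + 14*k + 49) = -16*k - 73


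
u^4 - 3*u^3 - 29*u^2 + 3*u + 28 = (u - 7)*(u - 1)*(u + 1)*(u + 4)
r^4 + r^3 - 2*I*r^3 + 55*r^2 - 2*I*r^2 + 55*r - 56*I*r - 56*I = (r + 1)*(r - 8*I)*(r - I)*(r + 7*I)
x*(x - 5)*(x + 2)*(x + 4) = x^4 + x^3 - 22*x^2 - 40*x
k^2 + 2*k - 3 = (k - 1)*(k + 3)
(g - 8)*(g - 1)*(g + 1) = g^3 - 8*g^2 - g + 8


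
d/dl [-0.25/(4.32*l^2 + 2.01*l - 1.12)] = (2.16*l + 0.5025)/(4.32*l^2 + 2.01*l - 1.12)^2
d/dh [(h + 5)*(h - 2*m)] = 2*h - 2*m + 5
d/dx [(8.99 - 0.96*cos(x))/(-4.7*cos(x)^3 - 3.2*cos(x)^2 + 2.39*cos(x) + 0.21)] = (9.024*cos(x)^3 - 123.687*cos(x)^2 - 57.536*cos(x) + 21.6877)*sin(x)/(22.09*cos(x)^6 + 30.08*cos(x)^5 - 12.226*cos(x)^4 - 17.27*cos(x)^3 + 4.3681*cos(x)^2 + 1.0038*cos(x) + 0.0441)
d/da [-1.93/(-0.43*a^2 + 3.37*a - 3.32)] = (6.5041 - 1.6598*a)/(0.43*a^2 - 3.37*a + 3.32)^2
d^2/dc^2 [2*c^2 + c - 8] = 4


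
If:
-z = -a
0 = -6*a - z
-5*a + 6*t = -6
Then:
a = 0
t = -1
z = 0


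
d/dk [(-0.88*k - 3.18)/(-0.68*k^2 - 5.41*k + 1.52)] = (0.5984*k^2 + 4.7608*k - (0.88*k + 3.18)*(1.36*k + 5.41) - 1.3376)/(0.68*k^2 + 5.41*k - 1.52)^2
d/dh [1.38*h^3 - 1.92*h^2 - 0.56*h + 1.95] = 4.14*h^2 - 3.84*h - 0.56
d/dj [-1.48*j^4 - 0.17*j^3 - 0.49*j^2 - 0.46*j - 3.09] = -5.92*j^3 - 0.51*j^2 - 0.98*j - 0.46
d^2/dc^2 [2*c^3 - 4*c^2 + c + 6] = 12*c - 8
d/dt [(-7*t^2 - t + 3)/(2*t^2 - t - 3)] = 3*(3*t^2 + 10*t + 2)/(4*t^4 - 4*t^3 - 11*t^2 + 6*t + 9)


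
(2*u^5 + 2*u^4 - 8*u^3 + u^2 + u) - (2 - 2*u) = 2*u^5 + 2*u^4 - 8*u^3 + u^2 + 3*u - 2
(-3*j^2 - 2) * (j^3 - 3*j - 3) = -3*j^5 + 7*j^3 + 9*j^2 + 6*j + 6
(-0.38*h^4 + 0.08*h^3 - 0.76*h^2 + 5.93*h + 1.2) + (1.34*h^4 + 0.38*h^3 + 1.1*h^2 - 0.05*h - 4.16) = 0.96*h^4 + 0.46*h^3 + 0.34*h^2 + 5.88*h - 2.96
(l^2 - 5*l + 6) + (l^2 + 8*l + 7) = 2*l^2 + 3*l + 13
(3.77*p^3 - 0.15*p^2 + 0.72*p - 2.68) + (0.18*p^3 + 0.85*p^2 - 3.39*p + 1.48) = 3.95*p^3 + 0.7*p^2 - 2.67*p - 1.2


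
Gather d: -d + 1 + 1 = 2 - d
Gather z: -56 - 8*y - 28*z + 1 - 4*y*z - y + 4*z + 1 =-9*y + z*(-4*y - 24) - 54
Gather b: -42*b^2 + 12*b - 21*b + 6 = -42*b^2 - 9*b + 6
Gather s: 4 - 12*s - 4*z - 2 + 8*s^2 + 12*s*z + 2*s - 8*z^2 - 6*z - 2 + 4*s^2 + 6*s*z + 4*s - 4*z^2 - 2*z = 12*s^2 + s*(18*z - 6) - 12*z^2 - 12*z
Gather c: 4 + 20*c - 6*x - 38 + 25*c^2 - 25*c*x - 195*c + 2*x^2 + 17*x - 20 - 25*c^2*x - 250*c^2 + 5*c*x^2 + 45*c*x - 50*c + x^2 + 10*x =c^2*(-25*x - 225) + c*(5*x^2 + 20*x - 225) + 3*x^2 + 21*x - 54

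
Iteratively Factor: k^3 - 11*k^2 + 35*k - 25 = (k - 5)*(k^2 - 6*k + 5) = (k - 5)^2*(k - 1)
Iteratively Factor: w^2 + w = (w)*(w + 1)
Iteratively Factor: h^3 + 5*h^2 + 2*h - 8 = (h + 4)*(h^2 + h - 2) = (h + 2)*(h + 4)*(h - 1)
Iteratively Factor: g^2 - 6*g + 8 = (g - 4)*(g - 2)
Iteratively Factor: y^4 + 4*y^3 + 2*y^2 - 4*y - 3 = (y + 3)*(y^3 + y^2 - y - 1) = (y - 1)*(y + 3)*(y^2 + 2*y + 1) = (y - 1)*(y + 1)*(y + 3)*(y + 1)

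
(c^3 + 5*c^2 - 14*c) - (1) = c^3 + 5*c^2 - 14*c - 1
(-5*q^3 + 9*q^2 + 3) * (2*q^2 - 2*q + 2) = -10*q^5 + 28*q^4 - 28*q^3 + 24*q^2 - 6*q + 6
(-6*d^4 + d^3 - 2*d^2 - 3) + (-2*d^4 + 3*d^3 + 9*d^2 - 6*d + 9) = -8*d^4 + 4*d^3 + 7*d^2 - 6*d + 6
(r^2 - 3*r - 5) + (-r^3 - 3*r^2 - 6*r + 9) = -r^3 - 2*r^2 - 9*r + 4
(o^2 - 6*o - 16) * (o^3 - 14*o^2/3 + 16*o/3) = o^5 - 32*o^4/3 + 52*o^3/3 + 128*o^2/3 - 256*o/3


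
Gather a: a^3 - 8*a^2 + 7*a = a^3 - 8*a^2 + 7*a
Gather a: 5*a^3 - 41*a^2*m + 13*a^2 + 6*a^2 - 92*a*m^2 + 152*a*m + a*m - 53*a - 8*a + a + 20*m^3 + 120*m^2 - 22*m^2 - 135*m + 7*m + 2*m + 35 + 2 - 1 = 5*a^3 + a^2*(19 - 41*m) + a*(-92*m^2 + 153*m - 60) + 20*m^3 + 98*m^2 - 126*m + 36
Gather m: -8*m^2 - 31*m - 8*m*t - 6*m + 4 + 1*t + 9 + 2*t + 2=-8*m^2 + m*(-8*t - 37) + 3*t + 15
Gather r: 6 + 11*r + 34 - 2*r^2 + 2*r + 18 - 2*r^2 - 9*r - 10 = -4*r^2 + 4*r + 48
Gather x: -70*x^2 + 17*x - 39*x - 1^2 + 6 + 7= -70*x^2 - 22*x + 12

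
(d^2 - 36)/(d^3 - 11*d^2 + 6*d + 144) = (d + 6)/(d^2 - 5*d - 24)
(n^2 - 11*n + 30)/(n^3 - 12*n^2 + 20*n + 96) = (n - 5)/(n^2 - 6*n - 16)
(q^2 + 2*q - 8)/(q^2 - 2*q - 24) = (q - 2)/(q - 6)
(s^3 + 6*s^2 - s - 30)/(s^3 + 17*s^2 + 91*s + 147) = (s^2 + 3*s - 10)/(s^2 + 14*s + 49)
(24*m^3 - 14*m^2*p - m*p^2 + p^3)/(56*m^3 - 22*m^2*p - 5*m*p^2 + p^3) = (-3*m + p)/(-7*m + p)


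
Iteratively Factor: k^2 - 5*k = (k)*(k - 5)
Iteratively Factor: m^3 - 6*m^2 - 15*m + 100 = (m - 5)*(m^2 - m - 20) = (m - 5)*(m + 4)*(m - 5)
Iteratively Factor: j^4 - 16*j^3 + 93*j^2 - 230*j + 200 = (j - 2)*(j^3 - 14*j^2 + 65*j - 100) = (j - 4)*(j - 2)*(j^2 - 10*j + 25) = (j - 5)*(j - 4)*(j - 2)*(j - 5)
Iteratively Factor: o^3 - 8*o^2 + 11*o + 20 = (o - 5)*(o^2 - 3*o - 4) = (o - 5)*(o + 1)*(o - 4)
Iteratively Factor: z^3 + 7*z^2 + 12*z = (z)*(z^2 + 7*z + 12) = z*(z + 4)*(z + 3)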